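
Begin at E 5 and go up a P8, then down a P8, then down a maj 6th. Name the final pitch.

G 4

A perfect octave up from E5 is E6.
E6 down a perfect octave → E5 (12 semitones).
E5 down a major sixth → G4 (9 semitones).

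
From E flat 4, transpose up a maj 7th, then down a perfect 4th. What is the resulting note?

A 4

A major seventh up from Eb4 is D5.
D5 down a perfect fourth → A4 (5 semitones).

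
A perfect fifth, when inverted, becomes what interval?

The rule of nine gives the new number: 9 − 5 = 4, so a fifth becomes a fourth.
And perfect stays perfect under inversion, so we get a perfect fourth.

P4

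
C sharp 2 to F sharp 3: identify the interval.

P11

C to F spans four letter names (C-D-E-F), plus an octave, so the interval is some kind of eleventh.
C#2 to F#3 is 17 semitones, matching the perfect eleventh exactly, so the quality is perfect.
(Equivalently, a compound perfect fourth: a perfect fourth plus an octave.)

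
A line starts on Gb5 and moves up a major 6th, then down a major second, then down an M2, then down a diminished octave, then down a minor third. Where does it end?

A4

Gb5 up a major sixth → Eb6 (9 semitones).
Eb6 down a major second → Db6 (2 semitones).
Down a major second from Db6: Cb6 (2 semitones down).
Down a diminished octave from Cb6: C5 (11 semitones down).
C5 down a minor third → A4 (3 semitones).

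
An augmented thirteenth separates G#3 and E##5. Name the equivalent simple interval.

Each octave removed subtracts seven from the number: 13 − 7 = 6.
So an augmented thirteenth is an octave plus an augmented sixth. The quality is unchanged.

augmented sixth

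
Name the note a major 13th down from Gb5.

Counting six letter names plus an octave down from G lands on B.
Moving 21 semitones down from Gb5 (the size of a major thirteenth) reaches Bbb3.

Bbb3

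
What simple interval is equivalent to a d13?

Each octave removed subtracts seven from the number: 13 − 7 = 6.
So a diminished thirteenth is an octave plus a diminished sixth. The quality is unchanged.

diminished sixth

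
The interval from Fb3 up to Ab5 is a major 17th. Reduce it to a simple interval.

M3

Take out 2 octaves (14 from the number): 17 − 14 = 3.
That makes a major seventeenth a compound major third — 2 octaves plus a major third.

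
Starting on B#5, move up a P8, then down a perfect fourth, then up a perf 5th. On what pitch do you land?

C##7

A perfect octave up from B#5 is B#6.
A perfect fourth down from B#6 is F##6.
Up a perfect fifth from F##6: C##7 (7 semitones up).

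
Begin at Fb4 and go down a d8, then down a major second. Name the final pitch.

Fb4 down a diminished octave → F3 (11 semitones).
F3 down a major second → Eb3 (2 semitones).

Eb3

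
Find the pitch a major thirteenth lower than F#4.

Six letters down from F (plus an octave) reaches A.
A major thirteenth spans 21 semitones, so from F#4 the target pitch is A2.

A2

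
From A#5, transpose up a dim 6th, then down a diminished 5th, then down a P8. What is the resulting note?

B4

Up a diminished sixth from A#5: F6 (7 semitones up).
F6 down a diminished fifth → B5 (6 semitones).
Down a perfect octave from B5: B4 (12 semitones down).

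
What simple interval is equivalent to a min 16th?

Take out 2 octaves (14 from the number): 16 − 14 = 2.
Quality carries through unchanged, so the simple form is a minor second.

minor second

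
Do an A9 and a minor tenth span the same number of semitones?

An augmented ninth = 15 semitones = a minor tenth; enharmonically equal.

Yes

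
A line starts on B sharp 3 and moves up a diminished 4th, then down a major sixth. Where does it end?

A diminished fourth up from B#3 is E4.
A major sixth down from E4 is G3.

G 3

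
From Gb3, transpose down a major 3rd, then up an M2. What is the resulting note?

Fb3

Down a major third from Gb3: Ebb3 (4 semitones down).
Ebb3 up a major second → Fb3 (2 semitones).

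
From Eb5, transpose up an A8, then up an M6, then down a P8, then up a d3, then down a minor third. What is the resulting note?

Up an augmented octave from Eb5: E6 (13 semitones up).
A major sixth up from E6 is C#7.
A perfect octave down from C#7 is C#6.
C#6 up a diminished third → Eb6 (2 semitones).
Eb6 down a minor third → C6 (3 semitones).

C6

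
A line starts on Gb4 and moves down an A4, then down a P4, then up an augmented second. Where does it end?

Down an augmented fourth from Gb4: Dbb4 (6 semitones down).
Dbb4 down a perfect fourth → Abb3 (5 semitones).
Up an augmented second from Abb3: Bb3 (3 semitones up).

Bb3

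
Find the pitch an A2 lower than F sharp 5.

Counting two letter names down from F lands on E.
An augmented second spans 3 semitones, so from F#5 the target pitch is Eb5.

E flat 5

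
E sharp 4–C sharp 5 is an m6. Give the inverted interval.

Inverted interval numbers add to nine, so a sixth pairs with a third (6 + 3 = 9).
The quality also flips — minor becomes major — giving a major third.

major third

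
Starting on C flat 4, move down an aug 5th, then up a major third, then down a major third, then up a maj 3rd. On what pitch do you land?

Cb4 down an augmented fifth → Fbb3 (8 semitones).
A major third up from Fbb3 is Abb3.
A major third down from Abb3 is Fbb3.
Fbb3 up a major third → Abb3 (4 semitones).

A double-flat 3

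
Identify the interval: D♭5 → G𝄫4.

A5

Descending from Db5 to Gbb4 is the same interval as ascending Gbb4 to Db5.
G to D spans five letter names (G-A-B-C-D) — that makes it a fifth of some quality.
A perfect fifth would be 7 semitones; Gbb4 to Db5 is 8, one semitone wider, so the interval is augmented.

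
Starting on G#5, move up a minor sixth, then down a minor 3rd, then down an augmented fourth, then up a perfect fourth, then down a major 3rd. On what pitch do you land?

Ab5

G#5 up a minor sixth → E6 (8 semitones).
A minor third down from E6 is C#6.
Down an augmented fourth from C#6: G5 (6 semitones down).
G5 up a perfect fourth → C6 (5 semitones).
C6 down a major third → Ab5 (4 semitones).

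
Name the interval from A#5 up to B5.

minor second

A to B spans two letter names (A-B) — that makes it a second of some quality.
At 1 semitone, A#5→B5 falls one short of a major second: minor.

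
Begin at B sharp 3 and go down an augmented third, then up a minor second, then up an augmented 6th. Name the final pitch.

Down an augmented third from B#3: G3 (5 semitones down).
G3 up a minor second → Ab3 (1 semitone).
Ab3 up an augmented sixth → F#4 (10 semitones).

F sharp 4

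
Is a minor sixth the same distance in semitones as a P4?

A minor sixth spans 8 semitones; a perfect fourth spans 5 semitones. They differ by 3.

No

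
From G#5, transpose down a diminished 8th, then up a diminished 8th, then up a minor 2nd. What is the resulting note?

A5

A diminished octave down from G#5 is G##4.
G##4 up a diminished octave → G#5 (11 semitones).
G#5 up a minor second → A5 (1 semitone).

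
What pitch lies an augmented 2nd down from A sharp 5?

Two letter names down from A: G.
An augmented second spans 3 semitones, so from A#5 the target pitch is G5.

G 5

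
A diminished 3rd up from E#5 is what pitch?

G5

Three letter names up from E: G.
Moving 2 semitones up from E#5 (the size of a diminished third) reaches G5.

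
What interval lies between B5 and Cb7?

B to C spans two letter names (B-C), plus an octave: a ninth.
B5 to Cb7 spans 12 semitones — two semitones narrower than the major ninth (14) — giving a diminished ninth.

diminished 9th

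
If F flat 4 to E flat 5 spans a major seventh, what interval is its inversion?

The rule of nine gives the new number: 9 − 7 = 2, so a seventh becomes a second.
The quality also flips — major becomes minor — giving a minor second.

minor second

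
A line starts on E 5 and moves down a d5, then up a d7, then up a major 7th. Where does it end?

F sharp 6

E5 down a diminished fifth → A#4 (6 semitones).
Up a diminished seventh from A#4: G5 (9 semitones up).
Up a major seventh from G5: F#6 (11 semitones up).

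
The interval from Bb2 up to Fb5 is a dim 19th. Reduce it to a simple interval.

diminished fifth

Subtracting seven from the interval number removes an octave: 19 − 14 = 5.
So a diminished nineteenth is 2 octaves plus a diminished fifth. The quality is unchanged.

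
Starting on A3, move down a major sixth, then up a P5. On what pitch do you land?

G3

Down a major sixth from A3: C3 (9 semitones down).
C3 up a perfect fifth → G3 (7 semitones).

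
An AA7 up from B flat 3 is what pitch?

Counting seven letter names up from B lands on A.
A doubly augmented seventh is 13 semitones; 13 semitones up from Bb3 gives A##4.

A double-sharp 4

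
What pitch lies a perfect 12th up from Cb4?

Gb5

Counting five letter names plus an octave up from C lands on G.
A perfect twelfth is 19 semitones; 19 semitones up from Cb4 gives Gb5.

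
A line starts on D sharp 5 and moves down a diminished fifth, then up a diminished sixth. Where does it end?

D#5 down a diminished fifth → G##4 (6 semitones).
Up a diminished sixth from G##4: E5 (7 semitones up).

E 5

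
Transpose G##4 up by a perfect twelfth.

D##6

Five letters up from G (plus an octave) reaches D.
A perfect twelfth is 19 semitones; 19 semitones up from G##4 gives D##6.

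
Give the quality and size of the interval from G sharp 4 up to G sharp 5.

perfect octave

G to G is the same letter name, plus an octave — that makes it an octave of some quality.
The perfect octave spans 12 semitones, and G#4 to G#5 is exactly 12 semitones — so this is a perfect octave.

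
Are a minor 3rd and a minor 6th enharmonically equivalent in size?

No

A minor third is 3 semitones but a minor sixth is 8 semitones — different sizes.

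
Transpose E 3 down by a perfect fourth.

Counting four letter names down from E lands on B.
A perfect fourth spans 5 semitones, so from E3 the target pitch is B2.

B 2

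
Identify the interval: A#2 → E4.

d12

A to E spans five letter names (A-B-C-D-E), plus an octave — that makes it a twelfth of some quality.
The perfect twelfth is 19 semitones; here we have 18, one semitone narrower: diminished.
(Equivalently, a compound diminished fifth: a diminished fifth plus an octave.)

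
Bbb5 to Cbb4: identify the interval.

Descending from Bbb5 to Cbb4 is the same interval as ascending Cbb4 to Bbb5.
C to B spans seven letter names (C-D-E-F-G-A-B), plus an octave, so the interval is some kind of fourteenth.
The major fourteenth spans 23 semitones, and Cbb4 to Bbb5 is exactly 23 semitones — so this is a major fourteenth.
(Equivalently, a compound major seventh: a major seventh plus an octave.)

M14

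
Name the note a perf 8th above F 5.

F 6

The letter stays F (same as the start), shifted an octave up.
A perfect octave is 12 semitones; 12 semitones up from F5 gives F6.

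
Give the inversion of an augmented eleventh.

diminished fifth

First reduce the compound augmented eleventh to its simple form, an augmented fourth.
The rule of nine gives the new number: 9 − 4 = 5, so a fourth becomes a fifth.
The quality also flips — augmented becomes diminished — giving a diminished fifth.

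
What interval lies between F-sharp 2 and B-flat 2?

diminished fourth

F to B spans four letter names (F-G-A-B): a fourth.
F#2 to Bb2 spans 4 semitones — one semitone narrower than the perfect fourth (5) — giving a diminished fourth.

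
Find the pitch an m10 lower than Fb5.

Db4

Three letters down from F (plus an octave) reaches D.
Moving 15 semitones down from Fb5 (the size of a minor tenth) reaches Db4.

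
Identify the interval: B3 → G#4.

major sixth

B to G spans six letter names (B-C-D-E-F-G), so the interval is some kind of sixth.
The major sixth spans 9 semitones, and B3 to G#4 is exactly 9 semitones — so this is a major sixth.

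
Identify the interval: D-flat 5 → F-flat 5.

D to F spans three letter names (D-E-F), so the interval is some kind of third.
At 3 semitones, Db5→Fb5 falls one short of a major third: minor.

m3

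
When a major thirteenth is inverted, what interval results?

minor third

First reduce the compound major thirteenth to its simple form, a major sixth.
Interval numbers invert to sum to nine: 6 + 3 = 9, so a sixth inverts to a third.
And major becomes minor under inversion, so we get a minor third.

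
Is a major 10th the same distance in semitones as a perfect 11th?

A major tenth is 16 semitones but a perfect eleventh is 17 semitones — different sizes.

No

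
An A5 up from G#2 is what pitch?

D##3

Five letter names up from G: D.
An augmented fifth spans 8 semitones, so from G#2 the target pitch is D##3.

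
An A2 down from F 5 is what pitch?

Two letter names down from F: E.
Moving 3 semitones down from F5 (the size of an augmented second) reaches Ebb5.

E double-flat 5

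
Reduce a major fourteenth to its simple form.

Subtracting seven from the interval number removes an octave: 14 − 7 = 7.
So a major fourteenth is an octave plus a major seventh. The quality is unchanged.

M7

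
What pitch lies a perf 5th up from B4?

The fifth takes the letter from B up to F.
A perfect fifth is 7 semitones; 7 semitones up from B4 gives F#5.

F#5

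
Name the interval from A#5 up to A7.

diminished fifteenth

A to A is the same letter name, plus 2 octaves: a fifteenth.
A perfect fifteenth would be 24 semitones; A#5 to A7 is 23, one semitone narrower, so the interval is diminished.
(Equivalently, a compound diminished octave: a diminished octave plus an octave.)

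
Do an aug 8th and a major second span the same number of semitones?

An augmented octave is 13 semitones but a major second is 2 semitones — different sizes.

No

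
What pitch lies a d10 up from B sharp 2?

Three letters up from B (plus an octave) reaches D.
A diminished tenth is 14 semitones; 14 semitones up from B#2 gives D4.

D 4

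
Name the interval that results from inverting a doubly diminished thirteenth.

doubly augmented third

First reduce the compound doubly diminished thirteenth to its simple form, a doubly diminished sixth.
The rule of nine gives the new number: 9 − 6 = 3, so a sixth becomes a third.
And doubly diminished becomes doubly augmented under inversion, so we get a doubly augmented third.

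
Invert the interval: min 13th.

First reduce the compound minor thirteenth to its simple form, a minor sixth.
Interval numbers invert to sum to nine: 6 + 3 = 9, so a sixth inverts to a third.
The quality also flips — minor becomes major — giving a major third.

major 3rd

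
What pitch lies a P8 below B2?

B1

For an octave the letter name doesn't change: still B, an octave down.
A perfect octave spans 12 semitones, so from B2 the target pitch is B1.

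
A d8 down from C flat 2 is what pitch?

The letter stays C (same as the start), shifted an octave down.
Moving 11 semitones down from Cb2 (the size of a diminished octave) reaches C1.

C 1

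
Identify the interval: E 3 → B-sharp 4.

augmented twelfth

E to B spans five letter names (E-F-G-A-B), plus an octave — that makes it a twelfth of some quality.
The perfect twelfth is 19 semitones; here we have 20, one semitone wider: augmented.
(Equivalently, a compound augmented fifth: an augmented fifth plus an octave.)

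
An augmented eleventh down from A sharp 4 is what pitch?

E 3

Four letters down from A (plus an octave) reaches E.
An augmented eleventh is 18 semitones; 18 semitones down from A#4 gives E3.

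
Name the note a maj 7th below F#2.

Seven letter names down from F: G.
Moving 11 semitones down from F#2 (the size of a major seventh) reaches G1.

G1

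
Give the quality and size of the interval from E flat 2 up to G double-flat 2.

E to G spans three letter names (E-F-G), so the interval is some kind of third.
A major third would be 4 semitones; Eb2 to Gbb2 is 2, two semitones narrower, so the interval is diminished.

diminished third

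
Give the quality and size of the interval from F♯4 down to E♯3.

minor 9th

Descending from F#4 to E#3 is the same interval as ascending E#3 to F#4.
E to F spans two letter names (E-F), plus an octave — that makes it a ninth of some quality.
At 13 semitones, E#3→F#4 falls one short of a major ninth: minor.
(Equivalently, a compound minor second: a minor second plus an octave.)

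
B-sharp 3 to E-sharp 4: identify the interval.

B to E spans four letter names (B-C-D-E), so the interval is some kind of fourth.
B#3 to E#4 is 5 semitones, matching the perfect fourth exactly, so the quality is perfect.

perfect fourth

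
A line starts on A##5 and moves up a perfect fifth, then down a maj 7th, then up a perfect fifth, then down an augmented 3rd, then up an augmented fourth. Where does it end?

Up a perfect fifth from A##5: E##6 (7 semitones up).
A major seventh down from E##6 is F##5.
A perfect fifth up from F##5 is C##6.
Down an augmented third from C##6: A5 (5 semitones down).
Up an augmented fourth from A5: D#6 (6 semitones up).

D#6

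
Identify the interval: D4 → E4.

major second

D to E spans two letter names (D-E): a second.
The major second spans 2 semitones, and D4 to E4 is exactly 2 semitones — so this is a major second.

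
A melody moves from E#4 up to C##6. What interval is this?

major thirteenth

E to C spans six letter names (E-F-G-A-B-C), plus an octave, so the interval is some kind of thirteenth.
E#4 to C##6 is 21 semitones, matching the major thirteenth exactly, so the quality is major.
(Equivalently, a compound major sixth: a major sixth plus an octave.)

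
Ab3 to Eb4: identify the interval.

perfect 5th

A to E spans five letter names (A-B-C-D-E) — that makes it a fifth of some quality.
The perfect fifth spans 7 semitones, and Ab3 to Eb4 is exactly 7 semitones — so this is a perfect fifth.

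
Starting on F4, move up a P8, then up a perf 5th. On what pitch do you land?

F4 up a perfect octave → F5 (12 semitones).
A perfect fifth up from F5 is C6.

C6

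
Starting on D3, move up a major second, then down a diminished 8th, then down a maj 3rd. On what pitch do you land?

C#2

D3 up a major second → E3 (2 semitones).
Down a diminished octave from E3: E#2 (11 semitones down).
Down a major third from E#2: C#2 (4 semitones down).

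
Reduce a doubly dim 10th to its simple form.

doubly diminished third

Subtracting seven from the interval number removes an octave: 10 − 7 = 3.
So a doubly diminished tenth is an octave plus a doubly diminished third. The quality is unchanged.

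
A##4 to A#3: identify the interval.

Descending from A##4 to A#3 is the same interval as ascending A#3 to A##4.
A to A is the same letter name, plus an octave: an octave.
The perfect octave is 12 semitones; here we have 13, one semitone wider: augmented.

augmented octave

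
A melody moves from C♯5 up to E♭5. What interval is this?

diminished 3rd

C to E spans three letter names (C-D-E): a third.
A major third would be 4 semitones; C#5 to Eb5 is 2, two semitones narrower, so the interval is diminished.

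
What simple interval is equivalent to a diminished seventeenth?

Take out 2 octaves (14 from the number): 17 − 14 = 3.
That makes a diminished seventeenth a compound diminished third — 2 octaves plus a diminished third.

d3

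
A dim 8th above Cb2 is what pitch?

Cbb3

The letter stays C (same as the start), shifted an octave up.
A diminished octave is 11 semitones; 11 semitones up from Cb2 gives Cbb3.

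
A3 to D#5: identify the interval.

A to D spans four letter names (A-B-C-D), plus an octave — that makes it an eleventh of some quality.
A3 to D#5 spans 18 semitones — one semitone wider than the perfect eleventh (17) — giving an augmented eleventh.
(Equivalently, a compound augmented fourth: an augmented fourth plus an octave.)

augmented eleventh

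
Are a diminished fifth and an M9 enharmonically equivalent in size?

A diminished fifth spans 6 semitones; a major ninth spans 14 semitones. They differ by 8.

No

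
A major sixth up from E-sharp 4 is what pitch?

C-double-sharp 5

The sixth takes the letter from E up to C.
Moving 9 semitones up from E#4 (the size of a major sixth) reaches C##5.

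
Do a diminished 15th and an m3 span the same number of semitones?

No

23 semitones (diminished fifteenth) vs 3 semitones (minor third): not equal.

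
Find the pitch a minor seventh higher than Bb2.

Ab3

The seventh takes the letter from B up to A.
A minor seventh is 10 semitones; 10 semitones up from Bb2 gives Ab3.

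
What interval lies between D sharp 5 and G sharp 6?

perfect eleventh

D to G spans four letter names (D-E-F-G), plus an octave: an eleventh.
D#5 to G#6 is 17 semitones, matching the perfect eleventh exactly, so the quality is perfect.
(Equivalently, a compound perfect fourth: a perfect fourth plus an octave.)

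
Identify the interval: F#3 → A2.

Descending from F#3 to A2 is the same interval as ascending A2 to F#3.
A to F spans six letter names (A-B-C-D-E-F) — that makes it a sixth of some quality.
Counting semitones, A2→F#3 is 9, which is the major sixth.

major 6th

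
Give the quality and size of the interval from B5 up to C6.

minor 2nd

B to C spans two letter names (B-C): a second.
A major second would be 2 semitones, but B5 to C6 is 1 — one semitone narrower, making it a minor second.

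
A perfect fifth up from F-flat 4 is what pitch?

C-flat 5

The fifth takes the letter from F up to C.
A perfect fifth is 7 semitones; 7 semitones up from Fb4 gives Cb5.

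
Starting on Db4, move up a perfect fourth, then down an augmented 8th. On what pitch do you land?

Gbb3

Db4 up a perfect fourth → Gb4 (5 semitones).
Gb4 down an augmented octave → Gbb3 (13 semitones).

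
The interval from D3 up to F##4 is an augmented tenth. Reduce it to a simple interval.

Take out an octave (7 from the number): 10 − 7 = 3.
So an augmented tenth is an octave plus an augmented third. The quality is unchanged.

augmented 3rd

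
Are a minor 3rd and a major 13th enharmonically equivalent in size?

No

3 semitones (minor third) vs 21 semitones (major thirteenth): not equal.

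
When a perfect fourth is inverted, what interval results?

P5

The rule of nine gives the new number: 9 − 4 = 5, so a fourth becomes a fifth.
And perfect stays perfect under inversion, so we get a perfect fifth.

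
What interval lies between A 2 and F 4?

minor 13th

A to F spans six letter names (A-B-C-D-E-F), plus an octave, so the interval is some kind of thirteenth.
At 20 semitones, A2→F4 falls one short of a major thirteenth: minor.
(Equivalently, a compound minor sixth: a minor sixth plus an octave.)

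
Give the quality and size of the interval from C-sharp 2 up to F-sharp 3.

perfect eleventh

C to F spans four letter names (C-D-E-F), plus an octave — that makes it an eleventh of some quality.
C#2 to F#3 is 17 semitones, matching the perfect eleventh exactly, so the quality is perfect.
(Equivalently, a compound perfect fourth: a perfect fourth plus an octave.)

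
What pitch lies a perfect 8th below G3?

G2

For an octave the letter name doesn't change: still G, an octave down.
A perfect octave is 12 semitones; 12 semitones down from G3 gives G2.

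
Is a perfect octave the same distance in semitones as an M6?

No

12 semitones (perfect octave) vs 9 semitones (major sixth): not equal.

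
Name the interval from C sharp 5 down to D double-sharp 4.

Descending from C#5 to D##4 is the same interval as ascending D##4 to C#5.
D to C spans seven letter names (D-E-F-G-A-B-C), so the interval is some kind of seventh.
A major seventh would be 11 semitones; D##4 to C#5 is 9, two semitones narrower, so the interval is diminished.

d7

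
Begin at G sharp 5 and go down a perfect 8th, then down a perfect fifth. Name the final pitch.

C sharp 4

G#5 down a perfect octave → G#4 (12 semitones).
G#4 down a perfect fifth → C#4 (7 semitones).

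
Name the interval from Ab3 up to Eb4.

perfect fifth

A to E spans five letter names (A-B-C-D-E) — that makes it a fifth of some quality.
The perfect fifth spans 7 semitones, and Ab3 to Eb4 is exactly 7 semitones — so this is a perfect fifth.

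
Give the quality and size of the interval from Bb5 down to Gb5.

Descending from Bb5 to Gb5 is the same interval as ascending Gb5 to Bb5.
G to B spans three letter names (G-A-B) — that makes it a third of some quality.
Gb5 to Bb5 is 4 semitones, matching the major third exactly, so the quality is major.

M3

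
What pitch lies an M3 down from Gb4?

Ebb4

The third takes the letter from G down to E.
A major third spans 4 semitones, so from Gb4 the target pitch is Ebb4.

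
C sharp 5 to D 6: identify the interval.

minor 9th

C to D spans two letter names (C-D), plus an octave: a ninth.
C#5 to D6 is 13 semitones, a half step short of the major ninth (14), so this is minor.
(Equivalently, a compound minor second: a minor second plus an octave.)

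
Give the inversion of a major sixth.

Interval numbers invert to sum to nine: 6 + 3 = 9, so a sixth inverts to a third.
Quality inverts too: major becomes minor. That makes the inversion a minor third.

minor third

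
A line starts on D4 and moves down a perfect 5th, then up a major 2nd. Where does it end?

A3

A perfect fifth down from D4 is G3.
Up a major second from G3: A3 (2 semitones up).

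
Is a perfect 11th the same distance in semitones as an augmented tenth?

Yes

A perfect eleventh = 17 semitones = an augmented tenth; enharmonically equal.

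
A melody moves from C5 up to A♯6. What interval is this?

C to A spans six letter names (C-D-E-F-G-A), plus an octave — that makes it a thirteenth of some quality.
The major thirteenth is 21 semitones; here we have 22, one semitone wider: augmented.
(Equivalently, a compound augmented sixth: an augmented sixth plus an octave.)

A13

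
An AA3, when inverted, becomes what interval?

doubly diminished sixth

Inverted interval numbers add to nine, so a third pairs with a sixth (3 + 6 = 9).
Quality inverts too: doubly augmented becomes doubly diminished. That makes the inversion a doubly diminished sixth.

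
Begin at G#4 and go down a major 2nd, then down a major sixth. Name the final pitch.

A3

Down a major second from G#4: F#4 (2 semitones down).
A major sixth down from F#4 is A3.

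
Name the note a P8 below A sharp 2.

A sharp 1

An octave keeps the letter name A, an octave down from A.
Moving 12 semitones down from A#2 (the size of a perfect octave) reaches A#1.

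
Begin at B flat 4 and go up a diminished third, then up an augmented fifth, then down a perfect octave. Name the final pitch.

Bb4 up a diminished third → Dbb5 (2 semitones).
An augmented fifth up from Dbb5 is Ab5.
Ab5 down a perfect octave → Ab4 (12 semitones).

A flat 4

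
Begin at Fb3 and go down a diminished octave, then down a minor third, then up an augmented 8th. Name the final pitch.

D#3

Fb3 down a diminished octave → F2 (11 semitones).
F2 down a minor third → D2 (3 semitones).
An augmented octave up from D2 is D#3.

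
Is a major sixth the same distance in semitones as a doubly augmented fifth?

Yes

A major sixth = 9 semitones = a doubly augmented fifth; enharmonically equal.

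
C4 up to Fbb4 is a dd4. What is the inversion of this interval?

AA5

The rule of nine gives the new number: 9 − 4 = 5, so a fourth becomes a fifth.
Quality inverts too: doubly diminished becomes doubly augmented. That makes the inversion a doubly augmented fifth.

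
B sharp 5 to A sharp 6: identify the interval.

B to A spans seven letter names (B-C-D-E-F-G-A): a seventh.
At 10 semitones, B#5→A#6 falls one short of a major seventh: minor.

minor seventh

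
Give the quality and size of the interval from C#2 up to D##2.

augmented second

C to D spans two letter names (C-D), so the interval is some kind of second.
C#2 to D##2 spans 3 semitones — one semitone wider than the major second (2) — giving an augmented second.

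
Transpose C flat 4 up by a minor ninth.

Counting two letter names plus an octave up from C lands on D.
A minor ninth spans 13 semitones, so from Cb4 the target pitch is Dbb5.

D double-flat 5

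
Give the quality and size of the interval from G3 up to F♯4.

G to F spans seven letter names (G-A-B-C-D-E-F), so the interval is some kind of seventh.
Counting semitones, G3→F#4 is 11, which is the major seventh.

major seventh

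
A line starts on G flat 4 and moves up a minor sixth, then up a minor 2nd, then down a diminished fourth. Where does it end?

C flat 5

Gb4 up a minor sixth → Ebb5 (8 semitones).
A minor second up from Ebb5 is Fbb5.
Down a diminished fourth from Fbb5: Cb5 (4 semitones down).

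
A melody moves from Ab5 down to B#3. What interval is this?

doubly diminished fourteenth

Descending from Ab5 to B#3 is the same interval as ascending B#3 to Ab5.
B to A spans seven letter names (B-C-D-E-F-G-A), plus an octave: a fourteenth.
The major fourteenth is 23 semitones; here we have 20, three semitones narrower: doubly diminished.
(Equivalently, a compound doubly diminished seventh: a doubly diminished seventh plus an octave.)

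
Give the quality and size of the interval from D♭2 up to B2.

A6

D to B spans six letter names (D-E-F-G-A-B), so the interval is some kind of sixth.
Db2 to B2 spans 10 semitones — one semitone wider than the major sixth (9) — giving an augmented sixth.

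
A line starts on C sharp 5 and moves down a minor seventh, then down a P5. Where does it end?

G sharp 3

Down a minor seventh from C#5: D#4 (10 semitones down).
D#4 down a perfect fifth → G#3 (7 semitones).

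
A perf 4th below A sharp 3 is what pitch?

Four letter names down from A: E.
A perfect fourth is 5 semitones; 5 semitones down from A#3 gives E#3.

E sharp 3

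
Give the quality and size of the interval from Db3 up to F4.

D to F spans three letter names (D-E-F), plus an octave: a tenth.
Db3 to F4 is 16 semitones, matching the major tenth exactly, so the quality is major.
(Equivalently, a compound major third: a major third plus an octave.)

major tenth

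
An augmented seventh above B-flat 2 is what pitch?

A-sharp 3

Seven letter names up from B: A.
Moving 12 semitones up from Bb2 (the size of an augmented seventh) reaches A#3.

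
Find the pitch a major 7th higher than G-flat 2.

F 3

Counting seven letter names up from G lands on F.
A major seventh spans 11 semitones, so from Gb2 the target pitch is F3.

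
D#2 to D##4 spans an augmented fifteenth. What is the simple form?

A8

Each octave removed subtracts seven from the number: 15 − 7 = 8.
Quality carries through unchanged, so the simple form is an augmented octave.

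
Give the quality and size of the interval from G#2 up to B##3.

augmented 10th

G to B spans three letter names (G-A-B), plus an octave — that makes it a tenth of some quality.
G#2 to B##3 spans 17 semitones — one semitone wider than the major tenth (16) — giving an augmented tenth.
(Equivalently, a compound augmented third: an augmented third plus an octave.)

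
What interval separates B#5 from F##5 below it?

perfect fourth

Descending from B#5 to F##5 is the same interval as ascending F##5 to B#5.
F to B spans four letter names (F-G-A-B): a fourth.
F##5 to B#5 is 5 semitones, matching the perfect fourth exactly, so the quality is perfect.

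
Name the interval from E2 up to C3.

E to C spans six letter names (E-F-G-A-B-C) — that makes it a sixth of some quality.
A major sixth would be 9 semitones, but E2 to C3 is 8 — one semitone narrower, making it a minor sixth.

minor 6th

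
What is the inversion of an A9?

diminished 7th

First reduce the compound augmented ninth to its simple form, an augmented second.
Interval numbers invert to sum to nine: 2 + 7 = 9, so a second inverts to a seventh.
The quality also flips — augmented becomes diminished — giving a diminished seventh.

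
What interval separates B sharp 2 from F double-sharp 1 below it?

perfect 11th

Descending from B#2 to F##1 is the same interval as ascending F##1 to B#2.
F to B spans four letter names (F-G-A-B), plus an octave: an eleventh.
Counting semitones, F##1→B#2 is 17, which is the perfect eleventh.
(Equivalently, a compound perfect fourth: a perfect fourth plus an octave.)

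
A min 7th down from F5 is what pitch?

G4

The seventh takes the letter from F down to G.
A minor seventh is 10 semitones; 10 semitones down from F5 gives G4.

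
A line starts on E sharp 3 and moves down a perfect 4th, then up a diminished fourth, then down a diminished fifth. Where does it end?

A sharp 2

Down a perfect fourth from E#3: B#2 (5 semitones down).
B#2 up a diminished fourth → E3 (4 semitones).
E3 down a diminished fifth → A#2 (6 semitones).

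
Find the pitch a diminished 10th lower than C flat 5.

The tenth's letter: C down three letter names plus an octave → A.
Moving 14 semitones down from Cb5 (the size of a diminished tenth) reaches A3.

A 3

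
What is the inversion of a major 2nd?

Inverted interval numbers add to nine, so a second pairs with a seventh (2 + 7 = 9).
Quality inverts too: major becomes minor. That makes the inversion a minor seventh.

minor 7th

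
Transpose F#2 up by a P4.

B2

Counting four letter names up from F lands on B.
Moving 5 semitones up from F#2 (the size of a perfect fourth) reaches B2.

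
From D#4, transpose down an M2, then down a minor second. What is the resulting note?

B#3

D#4 down a major second → C#4 (2 semitones).
Down a minor second from C#4: B#3 (1 semitone down).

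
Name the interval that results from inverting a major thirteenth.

First reduce the compound major thirteenth to its simple form, a major sixth.
Interval numbers invert to sum to nine: 6 + 3 = 9, so a sixth inverts to a third.
Quality inverts too: major becomes minor. That makes the inversion a minor third.

minor third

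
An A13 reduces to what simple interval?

Subtracting seven from the interval number removes an octave: 13 − 7 = 6.
So an augmented thirteenth is an octave plus an augmented sixth. The quality is unchanged.

A6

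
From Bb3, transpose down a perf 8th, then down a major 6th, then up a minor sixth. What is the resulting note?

Bb3 down a perfect octave → Bb2 (12 semitones).
Down a major sixth from Bb2: Db2 (9 semitones down).
Db2 up a minor sixth → Bbb2 (8 semitones).

Bbb2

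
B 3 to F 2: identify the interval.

augmented eleventh

Descending from B3 to F2 is the same interval as ascending F2 to B3.
F to B spans four letter names (F-G-A-B), plus an octave — that makes it an eleventh of some quality.
The perfect eleventh is 17 semitones; here we have 18, one semitone wider: augmented.
(Equivalently, a compound augmented fourth: an augmented fourth plus an octave.)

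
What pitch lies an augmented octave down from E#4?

An octave keeps the letter name E, an octave down from E.
An augmented octave is 13 semitones; 13 semitones down from E#4 gives E3.

E3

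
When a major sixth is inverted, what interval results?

minor 3rd

Interval numbers invert to sum to nine: 6 + 3 = 9, so a sixth inverts to a third.
The quality also flips — major becomes minor — giving a minor third.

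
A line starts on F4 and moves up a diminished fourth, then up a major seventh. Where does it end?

Ab5

A diminished fourth up from F4 is Bbb4.
Up a major seventh from Bbb4: Ab5 (11 semitones up).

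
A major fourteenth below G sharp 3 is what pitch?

Seven letters down from G (plus an octave) reaches A.
Moving 23 semitones down from G#3 (the size of a major fourteenth) reaches A1.

A 1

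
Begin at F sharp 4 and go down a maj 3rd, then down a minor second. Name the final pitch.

C sharp 4

A major third down from F#4 is D4.
A minor second down from D4 is C#4.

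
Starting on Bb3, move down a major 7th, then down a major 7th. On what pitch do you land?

A major seventh down from Bb3 is Cb3.
Cb3 down a major seventh → Dbb2 (11 semitones).

Dbb2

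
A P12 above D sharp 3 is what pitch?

The twelfth's letter: D up five letter names plus an octave → A.
A perfect twelfth spans 19 semitones, so from D#3 the target pitch is A#4.

A sharp 4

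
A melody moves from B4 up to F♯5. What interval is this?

B to F spans five letter names (B-C-D-E-F): a fifth.
Counting semitones, B4→F#5 is 7, which is the perfect fifth.

perfect 5th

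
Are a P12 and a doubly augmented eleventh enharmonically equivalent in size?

Yes

A perfect twelfth = 19 semitones = a doubly augmented eleventh; enharmonically equal.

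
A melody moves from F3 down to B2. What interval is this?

d5

Descending from F3 to B2 is the same interval as ascending B2 to F3.
B to F spans five letter names (B-C-D-E-F) — that makes it a fifth of some quality.
A perfect fifth would be 7 semitones; B2 to F3 is 6, one semitone narrower, so the interval is diminished.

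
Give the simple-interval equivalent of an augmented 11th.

Subtracting seven from the interval number removes an octave: 11 − 7 = 4.
Quality carries through unchanged, so the simple form is an augmented fourth.

augmented fourth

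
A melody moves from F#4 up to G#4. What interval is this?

major 2nd

F to G spans two letter names (F-G) — that makes it a second of some quality.
Counting semitones, F#4→G#4 is 2, which is the major second.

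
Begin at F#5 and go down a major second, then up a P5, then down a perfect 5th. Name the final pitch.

Down a major second from F#5: E5 (2 semitones down).
E5 up a perfect fifth → B5 (7 semitones).
A perfect fifth down from B5 is E5.

E5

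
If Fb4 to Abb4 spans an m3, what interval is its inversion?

major 6th

The rule of nine gives the new number: 9 − 3 = 6, so a third becomes a sixth.
And minor becomes major under inversion, so we get a major sixth.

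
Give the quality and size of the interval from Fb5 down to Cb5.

Descending from Fb5 to Cb5 is the same interval as ascending Cb5 to Fb5.
C to F spans four letter names (C-D-E-F), so the interval is some kind of fourth.
Cb5 to Fb5 is 5 semitones, matching the perfect fourth exactly, so the quality is perfect.

perfect fourth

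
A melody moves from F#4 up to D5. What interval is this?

F to D spans six letter names (F-G-A-B-C-D), so the interval is some kind of sixth.
F#4 to D5 is 8 semitones, a half step short of the major sixth (9), so this is minor.

m6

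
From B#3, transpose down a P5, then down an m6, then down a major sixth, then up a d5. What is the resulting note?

Down a perfect fifth from B#3: E#3 (7 semitones down).
E#3 down a minor sixth → G##2 (8 semitones).
A major sixth down from G##2 is B#1.
Up a diminished fifth from B#1: F#2 (6 semitones up).

F#2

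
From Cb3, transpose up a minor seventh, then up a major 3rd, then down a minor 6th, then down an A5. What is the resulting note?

Bbb2

Up a minor seventh from Cb3: Bbb3 (10 semitones up).
Bbb3 up a major third → Db4 (4 semitones).
A minor sixth down from Db4 is F3.
F3 down an augmented fifth → Bbb2 (8 semitones).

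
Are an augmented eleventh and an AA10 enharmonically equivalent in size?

Yes

An augmented eleventh = 18 semitones = a doubly augmented tenth; enharmonically equal.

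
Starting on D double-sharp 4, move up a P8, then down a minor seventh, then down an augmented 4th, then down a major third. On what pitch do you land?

G sharp 3

A perfect octave up from D##4 is D##5.
D##5 down a minor seventh → E##4 (10 semitones).
Down an augmented fourth from E##4: B#3 (6 semitones down).
Down a major third from B#3: G#3 (4 semitones down).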